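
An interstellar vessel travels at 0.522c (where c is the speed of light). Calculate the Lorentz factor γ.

v/c = 0.522, so (v/c)² = 0.272484
1 - (v/c)² = 0.727516
γ = 1/√(0.727516) = 1.172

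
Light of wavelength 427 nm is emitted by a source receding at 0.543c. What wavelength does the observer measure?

β = 0.543
Wavelength Doppler factor = √(1.543/0.457) = √(3.3764) = 1.8375
λ_obs = 427 × 1.8375 = 784.6 nm (redshift)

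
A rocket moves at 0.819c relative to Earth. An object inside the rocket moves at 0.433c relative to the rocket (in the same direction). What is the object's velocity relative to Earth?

u = (u' + v)/(1 + u'v/c²)
Numerator: 0.433 + 0.819 = 1.252
Denominator: 1 + 0.354627 = 1.354627
u = 1.252/1.354627 = 0.9242c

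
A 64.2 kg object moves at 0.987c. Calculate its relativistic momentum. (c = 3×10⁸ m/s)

γ = 1/√(1 - 0.987²) = 6.222
v = 0.987 × 3×10⁸ = 2.961×10⁸ m/s
p = γmv = 6.222 × 64.2 × 2.961×10⁸ = 1.183×10¹¹ kg·m/s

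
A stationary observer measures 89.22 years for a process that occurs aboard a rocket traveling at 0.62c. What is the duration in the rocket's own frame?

Dilated time Δt = 89.22 years
γ = 1/√(1 - 0.62²) = 1.2745
Δt₀ = Δt/γ = 89.22/1.2745 = 70.00 years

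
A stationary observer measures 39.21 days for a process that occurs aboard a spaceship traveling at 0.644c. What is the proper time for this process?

Dilated time Δt = 39.21 days
γ = 1/√(1 - 0.644²) = 1.307
Δt₀ = Δt/γ = 39.21/1.307 = 30.00 days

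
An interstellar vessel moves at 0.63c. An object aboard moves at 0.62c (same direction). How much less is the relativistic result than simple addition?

Classical: u' + v = 0.62 + 0.63 = 1.25c
Relativistic: u = (0.62 + 0.63)/(1 + 0.3906) = 1.25/1.3906 = 0.8989c
Difference: 1.25 - 0.8989 = 0.3511c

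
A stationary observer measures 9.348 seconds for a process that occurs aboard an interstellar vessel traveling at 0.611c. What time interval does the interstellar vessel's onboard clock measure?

Dilated time Δt = 9.348 seconds
γ = 1/√(1 - 0.611²) = 1.2632
Δt₀ = Δt/γ = 9.348/1.2632 = 7.400 seconds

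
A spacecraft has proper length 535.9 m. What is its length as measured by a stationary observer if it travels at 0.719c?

Proper length L₀ = 535.9 m
γ = 1/√(1 - 0.719²) = 1.4388
L = L₀/γ = 535.9/1.4388 = 372.5 m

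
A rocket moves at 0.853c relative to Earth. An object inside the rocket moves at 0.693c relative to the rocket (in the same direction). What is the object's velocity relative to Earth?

u = (u' + v)/(1 + u'v/c²)
Numerator: 0.693 + 0.853 = 1.546
Denominator: 1 + 0.591129 = 1.591129
u = 1.546/1.591129 = 0.9716c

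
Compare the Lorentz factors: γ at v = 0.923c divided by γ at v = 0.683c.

γ₁ = 1/√(1 - 0.923²) = 2.599
γ₂ = 1/√(1 - 0.683²) = 1.369
γ₁/γ₂ = 2.599/1.369 = 1.898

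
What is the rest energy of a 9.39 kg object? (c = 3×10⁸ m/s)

c² = (3×10⁸)² = 9.000×10¹⁶ m²/s²
E₀ = mc² = 9.39 × 9.000×10¹⁶ = 8.451×10¹⁷ J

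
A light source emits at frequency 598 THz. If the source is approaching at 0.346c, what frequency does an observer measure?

β = v/c = 0.346
(1+β)/(1-β) = 1.346/0.654 = 2.058
Doppler factor = √(2.058) = 1.4346
f_obs = 598 × 1.4346 = 857.9 THz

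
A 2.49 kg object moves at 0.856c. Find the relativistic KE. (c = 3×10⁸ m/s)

γ = 1/√(1 - 0.856²) = 1.9343
γ - 1 = 0.9343
KE = (γ-1)mc² = 0.9343 × 2.49 × (3×10⁸)² = 2.094×10¹⁷ J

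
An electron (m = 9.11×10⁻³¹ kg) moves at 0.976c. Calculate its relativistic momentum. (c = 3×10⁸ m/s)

γ = 1/√(1 - 0.976²) = 4.592
v = 0.976 × 3×10⁸ = 2.928×10⁸ m/s
p = γmv = 4.592 × 9.11×10⁻³¹ × 2.928×10⁸ = 1.225×10⁻²¹ kg·m/s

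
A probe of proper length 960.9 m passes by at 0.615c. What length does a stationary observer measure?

Proper length L₀ = 960.9 m
γ = 1/√(1 - 0.615²) = 1.2682
L = L₀/γ = 960.9/1.2682 = 757.7 m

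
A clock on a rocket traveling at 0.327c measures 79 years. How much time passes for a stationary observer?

Proper time Δt₀ = 79 years
γ = 1/√(1 - 0.327²) = 1.0582
Δt = γΔt₀ = 1.0582 × 79 = 83.60 years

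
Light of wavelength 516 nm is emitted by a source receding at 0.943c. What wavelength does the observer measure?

β = 0.943
Wavelength Doppler factor = √(1.943/0.057) = √(34.088) = 5.8385
λ_obs = 516 × 5.8385 = 3013 nm (redshift)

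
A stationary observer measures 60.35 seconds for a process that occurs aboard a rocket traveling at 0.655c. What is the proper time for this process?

Dilated time Δt = 60.35 seconds
γ = 1/√(1 - 0.655²) = 1.3234
Δt₀ = Δt/γ = 60.35/1.3234 = 45.60 seconds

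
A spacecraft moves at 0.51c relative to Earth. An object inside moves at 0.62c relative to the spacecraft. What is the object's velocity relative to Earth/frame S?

u = (u' + v)/(1 + u'v/c²)
Numerator: 0.62 + 0.51 = 1.13
Denominator: 1 + 0.3162 = 1.3162
u = 1.13/1.3162 = 0.8585c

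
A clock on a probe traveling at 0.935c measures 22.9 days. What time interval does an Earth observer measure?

Proper time Δt₀ = 22.9 days
γ = 1/√(1 - 0.935²) = 2.8197
Δt = γΔt₀ = 2.8197 × 22.9 = 64.57 days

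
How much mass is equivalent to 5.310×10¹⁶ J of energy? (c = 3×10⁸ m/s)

From E = mc², we get m = E/c²
c² = (3×10⁸)² = 9×10¹⁶ m²/s²
m = 5.310×10¹⁶ / 9×10¹⁶ = 0.5900 kg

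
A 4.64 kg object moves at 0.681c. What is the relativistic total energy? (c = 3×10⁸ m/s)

γ = 1/√(1 - 0.681²) = 1.3656
mc² = 4.64 × (3×10⁸)² = 4.176×10¹⁷ J
E = γmc² = 1.3656 × 4.176×10¹⁷ = 5.703×10¹⁷ J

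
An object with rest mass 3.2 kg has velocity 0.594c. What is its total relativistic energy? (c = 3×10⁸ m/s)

γ = 1/√(1 - 0.594²) = 1.243
mc² = 3.2 × (3×10⁸)² = 2.880×10¹⁷ J
E = γmc² = 1.243 × 2.880×10¹⁷ = 3.580×10¹⁷ J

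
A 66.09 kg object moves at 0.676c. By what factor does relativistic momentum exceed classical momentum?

p_rel = γmv, p_class = mv
Ratio = γ = 1/√(1 - 0.676²) = 1.357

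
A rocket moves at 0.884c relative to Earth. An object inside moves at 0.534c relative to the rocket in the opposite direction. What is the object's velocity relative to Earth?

Object's velocity in rocket frame is u' = -0.534c
u = (u' + v)/(1 + u'v/c²) = (v - 0.534)/(1 - 0.534·v/c²)
Numerator: 0.884 - 0.534 = 0.35
Denominator: 1 - 0.472056 = 0.527944
u = 0.35/0.527944 = 0.6629c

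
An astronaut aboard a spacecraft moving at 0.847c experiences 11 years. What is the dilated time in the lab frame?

Proper time Δt₀ = 11 years
γ = 1/√(1 - 0.847²) = 1.881
Δt = γΔt₀ = 1.881 × 11 = 20.69 years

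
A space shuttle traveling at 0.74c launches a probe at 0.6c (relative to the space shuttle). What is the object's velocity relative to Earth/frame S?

u = (u' + v)/(1 + u'v/c²)
Numerator: 0.6 + 0.74 = 1.34
Denominator: 1 + 0.444 = 1.444
u = 1.34/1.444 = 0.9280c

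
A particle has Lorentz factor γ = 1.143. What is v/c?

From γ = 1/√(1 - v²/c²):
1/γ² = 1/1.143² = 0.76543
v²/c² = 1 - 0.76543 = 0.23457
v/c = √(0.23457) = 0.4843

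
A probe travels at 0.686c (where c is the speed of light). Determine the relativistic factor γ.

v/c = 0.686, so (v/c)² = 0.470596
1 - (v/c)² = 0.529404
γ = 1/√(0.529404) = 1.374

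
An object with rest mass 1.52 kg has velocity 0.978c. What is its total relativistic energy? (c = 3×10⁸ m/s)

γ = 1/√(1 - 0.978²) = 4.794
mc² = 1.52 × (3×10⁸)² = 1.368×10¹⁷ J
E = γmc² = 4.794 × 1.368×10¹⁷ = 6.558×10¹⁷ J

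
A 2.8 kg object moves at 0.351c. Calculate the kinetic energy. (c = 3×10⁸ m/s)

γ = 1/√(1 - 0.351²) = 1.06795
γ - 1 = 0.06795
KE = (γ-1)mc² = 0.06795 × 2.8 × (3×10⁸)² = 1.712×10¹⁶ J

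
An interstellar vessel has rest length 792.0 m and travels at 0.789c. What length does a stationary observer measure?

Proper length L₀ = 792.0 m
γ = 1/√(1 - 0.789²) = 1.6276
L = L₀/γ = 792.0/1.6276 = 486.6 m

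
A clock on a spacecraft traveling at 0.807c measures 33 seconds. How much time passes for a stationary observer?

Proper time Δt₀ = 33 seconds
γ = 1/√(1 - 0.807²) = 1.6933
Δt = γΔt₀ = 1.6933 × 33 = 55.88 seconds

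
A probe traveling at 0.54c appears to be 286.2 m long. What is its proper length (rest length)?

Contracted length L = 286.2 m
γ = 1/√(1 - 0.54²) = 1.188
L₀ = γL = 1.188 × 286.2 = 340.0 m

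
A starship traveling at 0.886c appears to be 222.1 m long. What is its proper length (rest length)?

Contracted length L = 222.1 m
γ = 1/√(1 - 0.886²) = 2.1566
L₀ = γL = 2.1566 × 222.1 = 479.0 m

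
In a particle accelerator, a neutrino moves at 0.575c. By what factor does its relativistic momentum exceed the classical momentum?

p_rel = γmv, p_class = mv
Ratio = γ = 1/√(1 - 0.575²)
= 1/√(0.669375) = 1.222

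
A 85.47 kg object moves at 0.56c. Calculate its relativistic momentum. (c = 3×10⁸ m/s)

γ = 1/√(1 - 0.56²) = 1.207
v = 0.56 × 3×10⁸ = 1.680×10⁸ m/s
p = γmv = 1.207 × 85.47 × 1.680×10⁸ = 1.733×10¹⁰ kg·m/s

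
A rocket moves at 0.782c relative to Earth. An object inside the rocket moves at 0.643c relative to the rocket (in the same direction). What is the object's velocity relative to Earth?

u = (u' + v)/(1 + u'v/c²)
Numerator: 0.643 + 0.782 = 1.425
Denominator: 1 + 0.502826 = 1.502826
u = 1.425/1.502826 = 0.9482c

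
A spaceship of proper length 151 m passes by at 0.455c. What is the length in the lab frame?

Proper length L₀ = 151 m
γ = 1/√(1 - 0.455²) = 1.123
L = L₀/γ = 151/1.123 = 134.5 m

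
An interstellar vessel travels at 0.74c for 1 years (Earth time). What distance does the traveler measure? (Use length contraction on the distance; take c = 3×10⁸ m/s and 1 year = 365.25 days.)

Earth distance: d = v × t = 0.74c × 1 yr = 7.0058×10¹⁵ m
γ = 1.4868
d' = d/γ = 7.0058×10¹⁵/1.4868 = 4.712×10¹⁵ m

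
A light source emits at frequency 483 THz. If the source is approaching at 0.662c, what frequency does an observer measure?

β = v/c = 0.662
(1+β)/(1-β) = 1.662/0.338 = 4.917
Doppler factor = √(4.917) = 2.217
f_obs = 483 × 2.217 = 1071 THz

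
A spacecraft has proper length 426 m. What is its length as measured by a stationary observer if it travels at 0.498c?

Proper length L₀ = 426 m
γ = 1/√(1 - 0.498²) = 1.1532
L = L₀/γ = 426/1.1532 = 369.4 m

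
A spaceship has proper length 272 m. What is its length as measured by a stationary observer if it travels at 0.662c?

Proper length L₀ = 272 m
γ = 1/√(1 - 0.662²) = 1.334
L = L₀/γ = 272/1.334 = 203.9 m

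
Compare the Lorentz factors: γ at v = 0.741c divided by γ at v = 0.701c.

γ₁ = 1/√(1 - 0.741²) = 1.489
γ₂ = 1/√(1 - 0.701²) = 1.402
γ₁/γ₂ = 1.489/1.402 = 1.062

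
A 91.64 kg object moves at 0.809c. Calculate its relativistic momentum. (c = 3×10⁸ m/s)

γ = 1/√(1 - 0.809²) = 1.7012
v = 0.809 × 3×10⁸ = 2.427×10⁸ m/s
p = γmv = 1.7012 × 91.64 × 2.427×10⁸ = 3.784×10¹⁰ kg·m/s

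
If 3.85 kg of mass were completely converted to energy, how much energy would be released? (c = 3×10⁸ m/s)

Using E = mc²:
c² = (3×10⁸)² = 9×10¹⁶ m²/s²
E = 3.85 × 9×10¹⁶ = 3.465×10¹⁷ J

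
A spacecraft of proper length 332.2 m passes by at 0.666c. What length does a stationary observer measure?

Proper length L₀ = 332.2 m
γ = 1/√(1 - 0.666²) = 1.3406
L = L₀/γ = 332.2/1.3406 = 247.8 m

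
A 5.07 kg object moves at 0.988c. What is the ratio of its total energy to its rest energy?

E = γmc², E₀ = mc²
E/E₀ = γ = 1/√(1 - 0.988²) = 6.474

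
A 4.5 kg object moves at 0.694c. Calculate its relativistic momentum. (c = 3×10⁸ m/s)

γ = 1/√(1 - 0.694²) = 1.389
v = 0.694 × 3×10⁸ = 2.082×10⁸ m/s
p = γmv = 1.389 × 4.5 × 2.082×10⁸ = 1.301×10⁹ kg·m/s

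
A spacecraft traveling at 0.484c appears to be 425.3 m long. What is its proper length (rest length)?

Contracted length L = 425.3 m
γ = 1/√(1 - 0.484²) = 1.1428
L₀ = γL = 1.1428 × 425.3 = 486.0 m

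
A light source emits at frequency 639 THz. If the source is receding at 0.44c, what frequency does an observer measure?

β = v/c = 0.44
(1-β)/(1+β) = 0.56/1.44 = 0.3889
Doppler factor = √(0.3889) = 0.6236
f_obs = 639 × 0.6236 = 398.5 THz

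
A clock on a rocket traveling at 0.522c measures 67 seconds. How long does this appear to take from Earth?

Proper time Δt₀ = 67 seconds
γ = 1/√(1 - 0.522²) = 1.1724
Δt = γΔt₀ = 1.1724 × 67 = 78.55 seconds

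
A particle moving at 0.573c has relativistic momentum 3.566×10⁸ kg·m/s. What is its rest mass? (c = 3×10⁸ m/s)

γ = 1/√(1 - 0.573²) = 1.220
v = 0.573 × 3×10⁸ = 1.719×10⁸ m/s
m = p/(γv) = 3.566×10⁸/(1.220 × 1.719×10⁸) = 1.700 kg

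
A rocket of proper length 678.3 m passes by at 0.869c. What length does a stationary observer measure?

Proper length L₀ = 678.3 m
γ = 1/√(1 - 0.869²) = 2.021
L = L₀/γ = 678.3/2.021 = 335.6 m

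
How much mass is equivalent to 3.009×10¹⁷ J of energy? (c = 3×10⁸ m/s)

From E = mc², we get m = E/c²
c² = (3×10⁸)² = 9×10¹⁶ m²/s²
m = 3.009×10¹⁷ / 9×10¹⁶ = 3.343 kg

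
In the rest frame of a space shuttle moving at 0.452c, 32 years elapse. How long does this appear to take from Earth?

Proper time Δt₀ = 32 years
γ = 1/√(1 - 0.452²) = 1.121
Δt = γΔt₀ = 1.121 × 32 = 35.87 years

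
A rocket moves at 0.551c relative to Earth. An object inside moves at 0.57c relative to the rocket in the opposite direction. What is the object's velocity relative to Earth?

Object's velocity in rocket frame is u' = -0.57c
u = (u' + v)/(1 + u'v/c²) = (v - 0.57)/(1 - 0.57·v/c²)
Numerator: 0.551 - 0.57 = -0.019
Denominator: 1 - 0.31407 = 0.68593
u = -0.019/0.68593 = -0.02770c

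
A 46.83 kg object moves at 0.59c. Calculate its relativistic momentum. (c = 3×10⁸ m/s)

γ = 1/√(1 - 0.59²) = 1.239
v = 0.59 × 3×10⁸ = 1.770×10⁸ m/s
p = γmv = 1.239 × 46.83 × 1.770×10⁸ = 1.027×10¹⁰ kg·m/s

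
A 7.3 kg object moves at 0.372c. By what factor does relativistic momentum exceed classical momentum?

p_rel = γmv, p_class = mv
Ratio = γ = 1/√(1 - 0.372²) = 1.077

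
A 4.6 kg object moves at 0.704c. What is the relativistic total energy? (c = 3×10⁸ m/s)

γ = 1/√(1 - 0.704²) = 1.408
mc² = 4.6 × (3×10⁸)² = 4.140×10¹⁷ J
E = γmc² = 1.408 × 4.140×10¹⁷ = 5.829×10¹⁷ J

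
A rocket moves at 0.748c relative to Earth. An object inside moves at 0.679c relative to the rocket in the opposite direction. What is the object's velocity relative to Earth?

Object's velocity in rocket frame is u' = -0.679c
u = (u' + v)/(1 + u'v/c²) = (v - 0.679)/(1 - 0.679·v/c²)
Numerator: 0.748 - 0.679 = 0.069
Denominator: 1 - 0.507892 = 0.492108
u = 0.069/0.492108 = 0.1402c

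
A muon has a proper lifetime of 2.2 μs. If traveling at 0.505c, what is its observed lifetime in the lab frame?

Proper lifetime τ₀ = 2.2 μs
γ = 1/√(1 - 0.505²) = 1.1586
τ = γτ₀ = 1.1586 × 2.2 μs = 2.549 μs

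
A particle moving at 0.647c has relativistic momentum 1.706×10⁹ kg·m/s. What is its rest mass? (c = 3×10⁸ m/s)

γ = 1/√(1 - 0.647²) = 1.3115
v = 0.647 × 3×10⁸ = 1.941×10⁸ m/s
m = p/(γv) = 1.706×10⁹/(1.3115 × 1.941×10⁸) = 6.702 kg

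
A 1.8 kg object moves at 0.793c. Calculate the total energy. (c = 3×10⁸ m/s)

γ = 1/√(1 - 0.793²) = 1.6414
mc² = 1.8 × (3×10⁸)² = 1.620×10¹⁷ J
E = γmc² = 1.6414 × 1.620×10¹⁷ = 2.659×10¹⁷ J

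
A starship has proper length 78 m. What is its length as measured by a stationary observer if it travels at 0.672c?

Proper length L₀ = 78 m
γ = 1/√(1 - 0.672²) = 1.3503
L = L₀/γ = 78/1.3503 = 57.76 m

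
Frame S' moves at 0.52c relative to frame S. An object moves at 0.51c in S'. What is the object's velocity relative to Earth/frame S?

u = (u' + v)/(1 + u'v/c²)
Numerator: 0.51 + 0.52 = 1.03
Denominator: 1 + 0.2652 = 1.2652
u = 1.03/1.2652 = 0.8141c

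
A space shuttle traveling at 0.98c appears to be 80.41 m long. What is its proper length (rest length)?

Contracted length L = 80.41 m
γ = 1/√(1 - 0.98²) = 5.025
L₀ = γL = 5.025 × 80.41 = 404.1 m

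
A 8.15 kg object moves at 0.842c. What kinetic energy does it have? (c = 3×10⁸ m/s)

γ = 1/√(1 - 0.842²) = 1.8536
γ - 1 = 0.8536
KE = (γ-1)mc² = 0.8536 × 8.15 × (3×10⁸)² = 6.261×10¹⁷ J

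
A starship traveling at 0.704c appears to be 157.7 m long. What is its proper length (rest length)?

Contracted length L = 157.7 m
γ = 1/√(1 - 0.704²) = 1.4081
L₀ = γL = 1.4081 × 157.7 = 222.1 m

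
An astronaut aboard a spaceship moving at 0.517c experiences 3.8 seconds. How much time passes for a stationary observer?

Proper time Δt₀ = 3.8 seconds
γ = 1/√(1 - 0.517²) = 1.1682
Δt = γΔt₀ = 1.1682 × 3.8 = 4.439 seconds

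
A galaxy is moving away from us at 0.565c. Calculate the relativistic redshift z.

β = 0.565
(1+β)/(1-β) = 1.565/0.435 = 3.598
√(3.598) = 1.8968
z = 1.8968 - 1 = 0.8968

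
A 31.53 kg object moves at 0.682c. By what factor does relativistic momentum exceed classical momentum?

p_rel = γmv, p_class = mv
Ratio = γ = 1/√(1 - 0.682²) = 1.367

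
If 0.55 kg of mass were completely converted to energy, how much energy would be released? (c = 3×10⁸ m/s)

Using E = mc²:
c² = (3×10⁸)² = 9×10¹⁶ m²/s²
E = 0.55 × 9×10¹⁶ = 4.950×10¹⁶ J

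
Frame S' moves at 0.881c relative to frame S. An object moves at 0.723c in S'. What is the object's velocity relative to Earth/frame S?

u = (u' + v)/(1 + u'v/c²)
Numerator: 0.723 + 0.881 = 1.604
Denominator: 1 + 0.636963 = 1.636963
u = 1.604/1.636963 = 0.9799c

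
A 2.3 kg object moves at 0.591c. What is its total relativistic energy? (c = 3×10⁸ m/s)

γ = 1/√(1 - 0.591²) = 1.2397
mc² = 2.3 × (3×10⁸)² = 2.070×10¹⁷ J
E = γmc² = 1.2397 × 2.070×10¹⁷ = 2.566×10¹⁷ J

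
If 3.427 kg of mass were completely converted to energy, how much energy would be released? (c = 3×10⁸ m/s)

Using E = mc²:
c² = (3×10⁸)² = 9×10¹⁶ m²/s²
E = 3.427 × 9×10¹⁶ = 3.084×10¹⁷ J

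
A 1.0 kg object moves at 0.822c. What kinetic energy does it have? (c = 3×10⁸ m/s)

γ = 1/√(1 - 0.822²) = 1.756
γ - 1 = 0.7560
KE = (γ-1)mc² = 0.7560 × 1.0 × (3×10⁸)² = 6.804×10¹⁶ J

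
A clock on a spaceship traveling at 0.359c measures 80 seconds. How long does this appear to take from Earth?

Proper time Δt₀ = 80 seconds
γ = 1/√(1 - 0.359²) = 1.0714
Δt = γΔt₀ = 1.0714 × 80 = 85.71 seconds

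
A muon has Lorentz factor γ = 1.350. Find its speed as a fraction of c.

From γ = 1/√(1 - v²/c²):
1/γ² = 1/1.350² = 0.5487
v²/c² = 1 - 0.5487 = 0.4513
v/c = √(0.4513) = 0.6718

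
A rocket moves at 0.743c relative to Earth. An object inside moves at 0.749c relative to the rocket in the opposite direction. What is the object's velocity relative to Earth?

Object's velocity in rocket frame is u' = -0.749c
u = (u' + v)/(1 + u'v/c²) = (v - 0.749)/(1 - 0.749·v/c²)
Numerator: 0.743 - 0.749 = -0.006
Denominator: 1 - 0.556507 = 0.443493
u = -0.006/0.443493 = -0.01353c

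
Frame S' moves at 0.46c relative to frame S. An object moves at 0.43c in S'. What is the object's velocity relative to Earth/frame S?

u = (u' + v)/(1 + u'v/c²)
Numerator: 0.43 + 0.46 = 0.89
Denominator: 1 + 0.1978 = 1.1978
u = 0.89/1.1978 = 0.7430c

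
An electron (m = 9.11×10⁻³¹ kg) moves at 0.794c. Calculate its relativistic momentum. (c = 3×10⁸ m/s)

γ = 1/√(1 - 0.794²) = 1.645
v = 0.794 × 3×10⁸ = 2.382×10⁸ m/s
p = γmv = 1.645 × 9.11×10⁻³¹ × 2.382×10⁸ = 3.570×10⁻²² kg·m/s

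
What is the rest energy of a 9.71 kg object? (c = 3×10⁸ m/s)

c² = (3×10⁸)² = 9.000×10¹⁶ m²/s²
E₀ = mc² = 9.71 × 9.000×10¹⁶ = 8.739×10¹⁷ J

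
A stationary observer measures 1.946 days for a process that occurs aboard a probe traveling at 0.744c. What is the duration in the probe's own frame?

Dilated time Δt = 1.946 days
γ = 1/√(1 - 0.744²) = 1.497
Δt₀ = Δt/γ = 1.946/1.497 = 1.300 days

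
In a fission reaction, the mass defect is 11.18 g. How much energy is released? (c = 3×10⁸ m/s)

Convert mass defect: Δm = 11.18 g = 0.01118 kg
E = Δm·c² = 0.01118 × (3×10⁸)²
= 0.01118 × 9×10¹⁶ = 1.006×10¹⁵ J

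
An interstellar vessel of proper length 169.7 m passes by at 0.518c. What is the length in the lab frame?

Proper length L₀ = 169.7 m
γ = 1/√(1 - 0.518²) = 1.169
L = L₀/γ = 169.7/1.169 = 145.2 m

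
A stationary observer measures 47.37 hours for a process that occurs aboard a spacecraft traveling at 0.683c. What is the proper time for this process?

Dilated time Δt = 47.37 hours
γ = 1/√(1 - 0.683²) = 1.369
Δt₀ = Δt/γ = 47.37/1.369 = 34.60 hours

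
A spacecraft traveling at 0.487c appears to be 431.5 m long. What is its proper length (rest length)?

Contracted length L = 431.5 m
γ = 1/√(1 - 0.487²) = 1.1449
L₀ = γL = 1.1449 × 431.5 = 494.0 m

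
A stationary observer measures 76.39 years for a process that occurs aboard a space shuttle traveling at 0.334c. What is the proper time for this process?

Dilated time Δt = 76.39 years
γ = 1/√(1 - 0.334²) = 1.061
Δt₀ = Δt/γ = 76.39/1.061 = 72.00 years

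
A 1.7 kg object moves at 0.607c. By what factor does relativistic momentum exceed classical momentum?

p_rel = γmv, p_class = mv
Ratio = γ = 1/√(1 - 0.607²) = 1.258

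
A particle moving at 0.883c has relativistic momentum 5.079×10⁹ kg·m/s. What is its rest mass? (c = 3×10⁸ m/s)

γ = 1/√(1 - 0.883²) = 2.1305
v = 0.883 × 3×10⁸ = 2.649×10⁸ m/s
m = p/(γv) = 5.079×10⁹/(2.1305 × 2.649×10⁸) = 8.999 kg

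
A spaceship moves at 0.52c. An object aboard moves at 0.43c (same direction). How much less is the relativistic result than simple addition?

Classical: u' + v = 0.43 + 0.52 = 0.95c
Relativistic: u = (0.43 + 0.52)/(1 + 0.2236) = 0.95/1.2236 = 0.7764c
Difference: 0.95 - 0.7764 = 0.1736c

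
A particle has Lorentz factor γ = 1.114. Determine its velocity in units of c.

From γ = 1/√(1 - v²/c²):
1/γ² = 1/1.114² = 0.8058
v²/c² = 1 - 0.8058 = 0.1942
v/c = √(0.1942) = 0.4407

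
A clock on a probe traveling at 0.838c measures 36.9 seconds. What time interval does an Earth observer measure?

Proper time Δt₀ = 36.9 seconds
γ = 1/√(1 - 0.838²) = 1.8326
Δt = γΔt₀ = 1.8326 × 36.9 = 67.62 seconds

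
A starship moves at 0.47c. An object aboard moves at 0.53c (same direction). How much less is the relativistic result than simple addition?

Classical: u' + v = 0.53 + 0.47 = 1c
Relativistic: u = (0.53 + 0.47)/(1 + 0.2491) = 1/1.2491 = 0.8006c
Difference: 1 - 0.8006 = 0.1994c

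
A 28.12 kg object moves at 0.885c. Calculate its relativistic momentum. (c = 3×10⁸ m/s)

γ = 1/√(1 - 0.885²) = 2.148
v = 0.885 × 3×10⁸ = 2.655×10⁸ m/s
p = γmv = 2.148 × 28.12 × 2.655×10⁸ = 1.604×10¹⁰ kg·m/s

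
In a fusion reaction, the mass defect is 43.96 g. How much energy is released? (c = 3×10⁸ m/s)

Convert mass defect: Δm = 43.96 g = 0.04396 kg
E = Δm·c² = 0.04396 × (3×10⁸)²
= 0.04396 × 9×10¹⁶ = 3.956×10¹⁵ J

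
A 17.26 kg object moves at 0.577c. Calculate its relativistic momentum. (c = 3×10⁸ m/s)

γ = 1/√(1 - 0.577²) = 1.2244
v = 0.577 × 3×10⁸ = 1.731×10⁸ m/s
p = γmv = 1.2244 × 17.26 × 1.731×10⁸ = 3.658×10⁹ kg·m/s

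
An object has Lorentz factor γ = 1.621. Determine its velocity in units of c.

From γ = 1/√(1 - v²/c²):
1/γ² = 1/1.621² = 0.3806
v²/c² = 1 - 0.3806 = 0.6194
v/c = √(0.6194) = 0.7870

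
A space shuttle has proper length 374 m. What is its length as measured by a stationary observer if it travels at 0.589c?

Proper length L₀ = 374 m
γ = 1/√(1 - 0.589²) = 1.2374
L = L₀/γ = 374/1.2374 = 302.2 m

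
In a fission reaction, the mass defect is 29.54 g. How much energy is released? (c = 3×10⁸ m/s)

Convert mass defect: Δm = 29.54 g = 0.02954 kg
E = Δm·c² = 0.02954 × (3×10⁸)²
= 0.02954 × 9×10¹⁶ = 2.659×10¹⁵ J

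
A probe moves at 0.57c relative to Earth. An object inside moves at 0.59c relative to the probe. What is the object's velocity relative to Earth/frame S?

u = (u' + v)/(1 + u'v/c²)
Numerator: 0.59 + 0.57 = 1.16
Denominator: 1 + 0.3363 = 1.3363
u = 1.16/1.3363 = 0.8681c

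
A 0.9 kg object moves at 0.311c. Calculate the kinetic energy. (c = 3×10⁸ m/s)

γ = 1/√(1 - 0.311²) = 1.052178
γ - 1 = 0.052178
KE = (γ-1)mc² = 0.052178 × 0.9 × (3×10⁸)² = 4.226×10¹⁵ J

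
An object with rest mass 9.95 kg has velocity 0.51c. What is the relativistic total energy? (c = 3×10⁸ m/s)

γ = 1/√(1 - 0.51²) = 1.163
mc² = 9.95 × (3×10⁸)² = 8.955×10¹⁷ J
E = γmc² = 1.163 × 8.955×10¹⁷ = 1.041×10¹⁸ J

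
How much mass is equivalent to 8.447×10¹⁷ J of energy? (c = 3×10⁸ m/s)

From E = mc², we get m = E/c²
c² = (3×10⁸)² = 9×10¹⁶ m²/s²
m = 8.447×10¹⁷ / 9×10¹⁶ = 9.386 kg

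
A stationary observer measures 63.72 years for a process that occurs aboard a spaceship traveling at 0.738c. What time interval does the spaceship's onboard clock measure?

Dilated time Δt = 63.72 years
γ = 1/√(1 - 0.738²) = 1.482
Δt₀ = Δt/γ = 63.72/1.482 = 43.00 years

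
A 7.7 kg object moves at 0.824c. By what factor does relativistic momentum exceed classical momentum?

p_rel = γmv, p_class = mv
Ratio = γ = 1/√(1 - 0.824²) = 1.765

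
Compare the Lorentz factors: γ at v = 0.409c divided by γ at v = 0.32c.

γ₁ = 1/√(1 - 0.409²) = 1.096
γ₂ = 1/√(1 - 0.32²) = 1.056
γ₁/γ₂ = 1.096/1.056 = 1.038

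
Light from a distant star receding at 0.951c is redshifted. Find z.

β = 0.951
(1+β)/(1-β) = 1.951/0.049 = 39.82
√(39.82) = 6.310
z = 6.310 - 1 = 5.310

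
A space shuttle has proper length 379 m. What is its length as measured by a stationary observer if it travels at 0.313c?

Proper length L₀ = 379 m
γ = 1/√(1 - 0.313²) = 1.0529
L = L₀/γ = 379/1.0529 = 360.0 m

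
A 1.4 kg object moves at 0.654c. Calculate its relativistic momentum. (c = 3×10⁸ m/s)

γ = 1/√(1 - 0.654²) = 1.322
v = 0.654 × 3×10⁸ = 1.962×10⁸ m/s
p = γmv = 1.322 × 1.4 × 1.962×10⁸ = 3.631×10⁸ kg·m/s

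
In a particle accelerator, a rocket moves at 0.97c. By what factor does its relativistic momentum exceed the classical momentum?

p_rel = γmv, p_class = mv
Ratio = γ = 1/√(1 - 0.97²)
= 1/√(0.0591) = 4.113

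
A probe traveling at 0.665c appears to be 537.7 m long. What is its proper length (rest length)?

Contracted length L = 537.7 m
γ = 1/√(1 - 0.665²) = 1.339
L₀ = γL = 1.339 × 537.7 = 720.0 m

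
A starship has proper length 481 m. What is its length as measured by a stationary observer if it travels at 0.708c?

Proper length L₀ = 481 m
γ = 1/√(1 - 0.708²) = 1.416
L = L₀/γ = 481/1.416 = 339.7 m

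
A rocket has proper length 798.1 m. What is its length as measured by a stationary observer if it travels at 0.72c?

Proper length L₀ = 798.1 m
γ = 1/√(1 - 0.72²) = 1.441
L = L₀/γ = 798.1/1.441 = 553.9 m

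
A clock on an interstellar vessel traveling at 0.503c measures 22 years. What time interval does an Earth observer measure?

Proper time Δt₀ = 22 years
γ = 1/√(1 - 0.503²) = 1.157
Δt = γΔt₀ = 1.157 × 22 = 25.45 years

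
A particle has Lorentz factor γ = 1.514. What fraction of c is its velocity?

From γ = 1/√(1 - v²/c²):
1/γ² = 1/1.514² = 0.4363
v²/c² = 1 - 0.4363 = 0.5637
v/c = √(0.5637) = 0.7508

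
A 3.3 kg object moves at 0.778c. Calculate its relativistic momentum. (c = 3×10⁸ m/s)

γ = 1/√(1 - 0.778²) = 1.592
v = 0.778 × 3×10⁸ = 2.334×10⁸ m/s
p = γmv = 1.592 × 3.3 × 2.334×10⁸ = 1.226×10⁹ kg·m/s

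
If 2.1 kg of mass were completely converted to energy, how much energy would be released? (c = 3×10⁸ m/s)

Using E = mc²:
c² = (3×10⁸)² = 9×10¹⁶ m²/s²
E = 2.1 × 9×10¹⁶ = 1.890×10¹⁷ J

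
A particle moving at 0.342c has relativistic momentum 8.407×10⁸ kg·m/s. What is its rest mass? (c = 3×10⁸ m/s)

γ = 1/√(1 - 0.342²) = 1.0642
v = 0.342 × 3×10⁸ = 1.026×10⁸ m/s
m = p/(γv) = 8.407×10⁸/(1.0642 × 1.026×10⁸) = 7.700 kg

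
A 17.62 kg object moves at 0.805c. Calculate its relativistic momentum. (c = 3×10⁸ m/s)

γ = 1/√(1 - 0.805²) = 1.68556
v = 0.805 × 3×10⁸ = 2.415×10⁸ m/s
p = γmv = 1.68556 × 17.62 × 2.415×10⁸ = 7.172×10⁹ kg·m/s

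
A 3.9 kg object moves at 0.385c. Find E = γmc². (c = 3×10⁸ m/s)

γ = 1/√(1 - 0.385²) = 1.0835
mc² = 3.9 × (3×10⁸)² = 3.510×10¹⁷ J
E = γmc² = 1.0835 × 3.510×10¹⁷ = 3.803×10¹⁷ J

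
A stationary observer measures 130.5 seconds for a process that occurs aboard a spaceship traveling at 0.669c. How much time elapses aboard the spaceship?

Dilated time Δt = 130.5 seconds
γ = 1/√(1 - 0.669²) = 1.3454
Δt₀ = Δt/γ = 130.5/1.3454 = 97.00 seconds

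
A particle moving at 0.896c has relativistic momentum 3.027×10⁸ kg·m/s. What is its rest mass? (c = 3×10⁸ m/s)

γ = 1/√(1 - 0.896²) = 2.252
v = 0.896 × 3×10⁸ = 2.688×10⁸ m/s
m = p/(γv) = 3.027×10⁸/(2.252 × 2.688×10⁸) = 0.5001 kg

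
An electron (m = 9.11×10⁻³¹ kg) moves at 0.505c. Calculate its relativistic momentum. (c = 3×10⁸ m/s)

γ = 1/√(1 - 0.505²) = 1.1586
v = 0.505 × 3×10⁸ = 1.515×10⁸ m/s
p = γmv = 1.1586 × 9.11×10⁻³¹ × 1.515×10⁸ = 1.599×10⁻²² kg·m/s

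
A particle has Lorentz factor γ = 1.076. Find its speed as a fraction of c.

From γ = 1/√(1 - v²/c²):
1/γ² = 1/1.076² = 0.8637
v²/c² = 1 - 0.8637 = 0.1363
v/c = √(0.1363) = 0.3692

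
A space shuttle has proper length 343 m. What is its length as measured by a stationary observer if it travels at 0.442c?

Proper length L₀ = 343 m
γ = 1/√(1 - 0.442²) = 1.1148
L = L₀/γ = 343/1.1148 = 307.7 m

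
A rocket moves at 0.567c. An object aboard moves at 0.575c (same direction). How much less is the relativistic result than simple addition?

Classical: u' + v = 0.575 + 0.567 = 1.142c
Relativistic: u = (0.575 + 0.567)/(1 + 0.326025) = 1.142/1.326025 = 0.8612c
Difference: 1.142 - 0.8612 = 0.2808c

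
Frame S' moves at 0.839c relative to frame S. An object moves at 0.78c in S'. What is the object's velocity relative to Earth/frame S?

u = (u' + v)/(1 + u'v/c²)
Numerator: 0.78 + 0.839 = 1.619
Denominator: 1 + 0.65442 = 1.65442
u = 1.619/1.65442 = 0.9786c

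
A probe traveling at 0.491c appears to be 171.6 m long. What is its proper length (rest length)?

Contracted length L = 171.6 m
γ = 1/√(1 - 0.491²) = 1.148
L₀ = γL = 1.148 × 171.6 = 197.0 m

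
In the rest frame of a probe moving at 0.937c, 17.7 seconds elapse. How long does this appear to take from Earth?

Proper time Δt₀ = 17.7 seconds
γ = 1/√(1 - 0.937²) = 2.8626
Δt = γΔt₀ = 2.8626 × 17.7 = 50.67 seconds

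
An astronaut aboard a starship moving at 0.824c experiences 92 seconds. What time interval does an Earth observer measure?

Proper time Δt₀ = 92 seconds
γ = 1/√(1 - 0.824²) = 1.765
Δt = γΔt₀ = 1.765 × 92 = 162.4 seconds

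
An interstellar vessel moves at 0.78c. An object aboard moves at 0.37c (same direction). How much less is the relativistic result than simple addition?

Classical: u' + v = 0.37 + 0.78 = 1.15c
Relativistic: u = (0.37 + 0.78)/(1 + 0.2886) = 1.15/1.2886 = 0.8924c
Difference: 1.15 - 0.8924 = 0.2576c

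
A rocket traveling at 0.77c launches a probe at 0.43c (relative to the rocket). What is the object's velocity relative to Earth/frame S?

u = (u' + v)/(1 + u'v/c²)
Numerator: 0.43 + 0.77 = 1.2
Denominator: 1 + 0.3311 = 1.3311
u = 1.2/1.3311 = 0.9015c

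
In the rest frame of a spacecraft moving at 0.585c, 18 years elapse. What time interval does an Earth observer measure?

Proper time Δt₀ = 18 years
γ = 1/√(1 - 0.585²) = 1.233
Δt = γΔt₀ = 1.233 × 18 = 22.19 years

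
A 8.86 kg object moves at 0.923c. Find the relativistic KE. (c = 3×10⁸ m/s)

γ = 1/√(1 - 0.923²) = 2.599
γ - 1 = 1.599
KE = (γ-1)mc² = 1.599 × 8.86 × (3×10⁸)² = 1.275×10¹⁸ J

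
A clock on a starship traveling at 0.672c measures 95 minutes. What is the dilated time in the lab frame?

Proper time Δt₀ = 95 minutes
γ = 1/√(1 - 0.672²) = 1.350
Δt = γΔt₀ = 1.350 × 95 = 128.3 minutes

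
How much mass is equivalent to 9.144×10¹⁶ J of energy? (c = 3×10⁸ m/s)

From E = mc², we get m = E/c²
c² = (3×10⁸)² = 9×10¹⁶ m²/s²
m = 9.144×10¹⁶ / 9×10¹⁶ = 1.016 kg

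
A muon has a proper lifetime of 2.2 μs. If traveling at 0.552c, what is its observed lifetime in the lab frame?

Proper lifetime τ₀ = 2.2 μs
γ = 1/√(1 - 0.552²) = 1.199
τ = γτ₀ = 1.199 × 2.2 μs = 2.638 μs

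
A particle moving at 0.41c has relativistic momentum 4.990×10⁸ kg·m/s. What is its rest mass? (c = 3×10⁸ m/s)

γ = 1/√(1 - 0.41²) = 1.0964
v = 0.41 × 3×10⁸ = 1.230×10⁸ m/s
m = p/(γv) = 4.990×10⁸/(1.0964 × 1.230×10⁸) = 3.700 kg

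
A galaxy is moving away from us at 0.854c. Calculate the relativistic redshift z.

β = 0.854
(1+β)/(1-β) = 1.854/0.146 = 12.70
√(12.70) = 3.564
z = 3.564 - 1 = 2.564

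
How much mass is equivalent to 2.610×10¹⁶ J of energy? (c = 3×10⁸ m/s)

From E = mc², we get m = E/c²
c² = (3×10⁸)² = 9×10¹⁶ m²/s²
m = 2.610×10¹⁶ / 9×10¹⁶ = 0.2900 kg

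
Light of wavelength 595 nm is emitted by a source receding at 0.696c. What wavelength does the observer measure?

β = 0.696
Wavelength Doppler factor = √(1.696/0.304) = √(5.579) = 2.362
λ_obs = 595 × 2.362 = 1405 nm (redshift)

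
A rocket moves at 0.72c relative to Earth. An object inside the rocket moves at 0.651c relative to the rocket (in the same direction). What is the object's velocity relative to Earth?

u = (u' + v)/(1 + u'v/c²)
Numerator: 0.651 + 0.72 = 1.371
Denominator: 1 + 0.46872 = 1.46872
u = 1.371/1.46872 = 0.9335c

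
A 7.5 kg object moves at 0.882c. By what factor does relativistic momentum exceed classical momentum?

p_rel = γmv, p_class = mv
Ratio = γ = 1/√(1 - 0.882²) = 2.122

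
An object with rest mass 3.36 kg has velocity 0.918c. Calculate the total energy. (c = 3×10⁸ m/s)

γ = 1/√(1 - 0.918²) = 2.5216
mc² = 3.36 × (3×10⁸)² = 3.024×10¹⁷ J
E = γmc² = 2.5216 × 3.024×10¹⁷ = 7.625×10¹⁷ J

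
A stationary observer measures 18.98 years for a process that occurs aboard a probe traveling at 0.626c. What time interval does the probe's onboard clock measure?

Dilated time Δt = 18.98 years
γ = 1/√(1 - 0.626²) = 1.282
Δt₀ = Δt/γ = 18.98/1.282 = 14.80 years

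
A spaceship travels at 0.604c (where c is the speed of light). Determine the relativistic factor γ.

v/c = 0.604, so (v/c)² = 0.364816
1 - (v/c)² = 0.635184
γ = 1/√(0.635184) = 1.255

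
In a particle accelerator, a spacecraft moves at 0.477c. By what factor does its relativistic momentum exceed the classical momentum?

p_rel = γmv, p_class = mv
Ratio = γ = 1/√(1 - 0.477²)
= 1/√(0.772471) = 1.138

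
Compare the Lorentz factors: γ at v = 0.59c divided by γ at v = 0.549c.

γ₁ = 1/√(1 - 0.59²) = 1.2385
γ₂ = 1/√(1 - 0.549²) = 1.1964
γ₁/γ₂ = 1.2385/1.1964 = 1.035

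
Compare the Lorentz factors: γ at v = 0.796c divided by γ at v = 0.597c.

γ₁ = 1/√(1 - 0.796²) = 1.652
γ₂ = 1/√(1 - 0.597²) = 1.247
γ₁/γ₂ = 1.652/1.247 = 1.325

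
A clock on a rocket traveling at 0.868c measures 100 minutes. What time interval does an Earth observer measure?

Proper time Δt₀ = 100 minutes
γ = 1/√(1 - 0.868²) = 2.014
Δt = γΔt₀ = 2.014 × 100 = 201.4 minutes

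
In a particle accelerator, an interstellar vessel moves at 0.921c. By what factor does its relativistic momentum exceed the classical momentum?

p_rel = γmv, p_class = mv
Ratio = γ = 1/√(1 - 0.921²)
= 1/√(0.151759) = 2.567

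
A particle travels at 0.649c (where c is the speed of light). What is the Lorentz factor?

v/c = 0.649, so (v/c)² = 0.421201
1 - (v/c)² = 0.578799
γ = 1/√(0.578799) = 1.314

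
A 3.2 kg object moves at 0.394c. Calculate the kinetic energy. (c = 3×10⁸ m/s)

γ = 1/√(1 - 0.394²) = 1.08801
γ - 1 = 0.08801
KE = (γ-1)mc² = 0.08801 × 3.2 × (3×10⁸)² = 2.535×10¹⁶ J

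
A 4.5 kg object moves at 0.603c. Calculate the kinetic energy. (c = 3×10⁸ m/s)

γ = 1/√(1 - 0.603²) = 1.2535
γ - 1 = 0.2535
KE = (γ-1)mc² = 0.2535 × 4.5 × (3×10⁸)² = 1.027×10¹⁷ J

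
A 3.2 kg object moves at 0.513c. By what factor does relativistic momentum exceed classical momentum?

p_rel = γmv, p_class = mv
Ratio = γ = 1/√(1 - 0.513²) = 1.165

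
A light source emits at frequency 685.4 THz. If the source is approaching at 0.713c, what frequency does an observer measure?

β = v/c = 0.713
(1+β)/(1-β) = 1.713/0.287 = 5.969
Doppler factor = √(5.969) = 2.443
f_obs = 685.4 × 2.443 = 1674 THz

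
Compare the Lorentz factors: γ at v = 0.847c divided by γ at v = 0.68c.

γ₁ = 1/√(1 - 0.847²) = 1.881
γ₂ = 1/√(1 - 0.68²) = 1.364
γ₁/γ₂ = 1.881/1.364 = 1.379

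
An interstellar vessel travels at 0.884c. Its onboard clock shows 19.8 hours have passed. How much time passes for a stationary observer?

Proper time Δt₀ = 19.8 hours
γ = 1/√(1 - 0.884²) = 2.139
Δt = γΔt₀ = 2.139 × 19.8 = 42.35 hours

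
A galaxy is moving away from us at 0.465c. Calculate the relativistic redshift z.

β = 0.465
(1+β)/(1-β) = 1.465/0.535 = 2.7383
√(2.7383) = 1.6548
z = 1.6548 - 1 = 0.6548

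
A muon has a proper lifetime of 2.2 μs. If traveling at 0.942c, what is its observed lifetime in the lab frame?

Proper lifetime τ₀ = 2.2 μs
γ = 1/√(1 - 0.942²) = 2.9796
τ = γτ₀ = 2.9796 × 2.2 μs = 6.555 μs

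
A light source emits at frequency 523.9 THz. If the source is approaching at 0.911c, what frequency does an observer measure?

β = v/c = 0.911
(1+β)/(1-β) = 1.911/0.089 = 21.47
Doppler factor = √(21.47) = 4.634
f_obs = 523.9 × 4.634 = 2428 THz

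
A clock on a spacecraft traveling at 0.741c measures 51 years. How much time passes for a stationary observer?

Proper time Δt₀ = 51 years
γ = 1/√(1 - 0.741²) = 1.4892
Δt = γΔt₀ = 1.4892 × 51 = 75.95 years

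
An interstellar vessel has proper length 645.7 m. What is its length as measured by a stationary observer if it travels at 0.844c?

Proper length L₀ = 645.7 m
γ = 1/√(1 - 0.844²) = 1.8645
L = L₀/γ = 645.7/1.8645 = 346.3 m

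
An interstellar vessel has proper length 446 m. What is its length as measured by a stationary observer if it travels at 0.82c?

Proper length L₀ = 446 m
γ = 1/√(1 - 0.82²) = 1.747
L = L₀/γ = 446/1.747 = 255.3 m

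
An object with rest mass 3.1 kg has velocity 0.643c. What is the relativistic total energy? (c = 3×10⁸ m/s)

γ = 1/√(1 - 0.643²) = 1.3057
mc² = 3.1 × (3×10⁸)² = 2.790×10¹⁷ J
E = γmc² = 1.3057 × 2.790×10¹⁷ = 3.643×10¹⁷ J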